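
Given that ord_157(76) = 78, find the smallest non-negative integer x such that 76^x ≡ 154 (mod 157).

10

Successive powers of 76 modulo 157:
  76^0=1  76^1=76  76^2=124  76^3=4  76^4=147  76^5=25
  76^6=16  76^7=117  76^8=100  76^9=64  76^10=154
So 76^10 ≡ 154 (mod 157), giving x = 10.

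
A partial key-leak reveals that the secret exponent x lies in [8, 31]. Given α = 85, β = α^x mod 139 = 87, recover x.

Compute 85^8 mod 139 = 81, then multiply by 85 repeatedly:
  85^8=81  85^9=74  85^10=35  85^11=56  85^12=34
  85^13=110  85^14=37  85^15=87
Found 87 at exponent 15.

15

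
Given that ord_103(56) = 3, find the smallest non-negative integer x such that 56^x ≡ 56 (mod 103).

1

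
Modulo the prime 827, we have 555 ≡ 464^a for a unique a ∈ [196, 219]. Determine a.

210

Compute 464^196 mod 827 = 576, then multiply by 464 repeatedly:
  464^196=576  464^197=143  464^198=192  464^199=599  464^200=64
  464^201=751  464^202=297  464^203=526  464^204=99  464^205=451
  464^206=33  464^207=426  464^208=11  464^209=142  464^210=555
Found 555 at exponent 210.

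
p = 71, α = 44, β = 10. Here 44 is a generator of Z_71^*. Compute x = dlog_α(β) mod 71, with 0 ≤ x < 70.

48

Baby-step giant-step with m = ceil(sqrt(70)) = 9.
Baby table (44^j mod 71 for j=0..8):
  0:1  1:44  2:19  3:55  4:6  5:51  6:43  7:46
  8:36
Giant step factor: 44^(-9) ≡ 42 (mod 71).
Scan 10·42^i mod 71 for i = 0, 1, …:
  i=0: 10   i=1: 65   i=2: 32   i=3: 66
  i=4: 3   i=5: 55
Match at i=5, j=3: x = 5·9 + 3 = 48.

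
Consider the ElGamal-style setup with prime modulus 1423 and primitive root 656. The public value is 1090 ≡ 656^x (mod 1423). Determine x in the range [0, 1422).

Baby-step giant-step with m = ceil(sqrt(1422)) = 38.
Baby table (656^j mod 1423 for j=0..37):
  0:1  1:656  2:590  3:1407  4:888  5:521  6:256  7:22
  8:202  9:173  10:1071  11:1037  12:78  13:1363  14:484  15:175
  16:960  17:794  18:46  19:293  20:103  21:687  22:1004  23:1198
  24:392  25:1012  26:754  27:843  28:884  29:743  30:742  31:86
  32:919  33:935  34:47  35:949  36:693  37:671
Giant step factor: 656^(-38) ≡ 1156 (mod 1423).
Scan 1090·1156^i mod 1423 for i = 0, 1, …:
  i=0: 1090   i=1: 685   i=2: 672   i=3: 1297
  i=4: 913   i=5: 985   i=6: 260   i=7: 307
  i=8: 565   i=9: 1406   i=10: 270   i=11: 483
  i=12: 532   i=13: 256
Match at i=13, j=6: x = 13·38 + 6 = 500.

500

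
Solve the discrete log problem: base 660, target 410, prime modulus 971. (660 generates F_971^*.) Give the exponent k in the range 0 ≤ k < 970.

Baby-step giant-step with m = ceil(sqrt(970)) = 32.
Baby table (660^j mod 971 for j=0..31):
  0:1  1:660  2:592  3:378  4:904  5:446  6:147  7:891
  8:605  9:219  10:832  11:505  12:247  13:863  14:574  15:150
  16:929  17:439  18:382  19:631  20:872  21:688  22:623  23:447
  24:807  25:512  26:12  27:152  28:307  29:652  30:167  31:497
Giant step factor: 660^(-32) ≡ 60 (mod 971).
Scan 410·60^i mod 971 for i = 0, 1, …:
  i=0: 410   i=1: 325   i=2: 80   i=3: 916
  i=4: 584   i=5: 84   i=6: 185   i=7: 419
  i=8: 865   i=9: 437     …   i=16: 700
  i=17: 247
Match at i=17, j=12: k = 17·32 + 12 = 556.

556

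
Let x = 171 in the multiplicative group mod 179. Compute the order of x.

89

The order of 171 must divide p − 1 = 178 = 2 · 89.
Divisors: 1, 2, 89, 178.
Check each in increasing order: 171^1 ≡ 171;  171^2 ≡ 64;  171^89 ≡ 1.
Smallest exponent giving 1 is 89.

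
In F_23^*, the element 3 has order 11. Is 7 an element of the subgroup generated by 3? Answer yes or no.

7 ∈ ⟨3⟩ iff 7^11 ≡ 1 (mod 23), since |⟨3⟩| = 11.
7^11 mod 23 = 22.
Since 22 ≠ 1, 7 does not lie in the subgroup.

no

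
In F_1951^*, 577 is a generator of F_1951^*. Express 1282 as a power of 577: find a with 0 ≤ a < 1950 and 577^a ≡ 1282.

868

Baby-step giant-step with m = ceil(sqrt(1950)) = 45.
Baby table (577^j mod 1951 for j=0..44):
  0:1  1:577  2:1259  3:671  4:869  5:6  6:1511  7:1701
  8:124  9:1312  10:36  11:1262  12:451  13:744  14:68  15:216
  16:1719  17:755  18:562  19:408  20:1296  21:559  22:628  23:1421
  24:497  25:1923  26:1403  27:1817  28:722  29:1031  30:1783  31:614
  32:1147  33:430  34:333  35:943  36:1733  37:1029  38:629  39:47
  40:1756  41:643  42:321  43:1823  44:282
Giant step factor: 577^(-45) ≡ 652 (mod 1951).
Scan 1282·652^i mod 1951 for i = 0, 1, …:
  i=0: 1282   i=1: 836   i=2: 743   i=3: 588
  i=4: 980   i=5: 983   i=6: 988   i=7: 346
  i=8: 1227   i=9: 94     …   i=18: 1617
  i=19: 744
Match at i=19, j=13: a = 19·45 + 13 = 868.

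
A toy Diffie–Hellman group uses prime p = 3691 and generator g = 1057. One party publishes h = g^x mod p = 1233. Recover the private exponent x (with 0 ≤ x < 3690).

Baby-step giant-step with m = ceil(sqrt(3690)) = 61.
Baby table (1057^j mod 3691 for j=0..60):
  0:1  1:1057  2:2567  3:434  4:1054  5:3087  6:115  7:3443
  8:3616  9:1927  10:3098  11:669  12:2152  13:1008  14:2448  15:145
  16:1934  17:3115  18:183  19:1499  20:1004  21:1911  22:950  23:198
  24:2590  25:2599  26:1039  27:1996  28:2211  29:624  30:2570  31:3605
  32:1373  33:698  34:3277  35:1631  36:270  37:1183  38:2873  39:2759
  40:373  41:3015  42:1522  43:3169  44:1896  45:3550  46:2294  47:3462
  48:1553  49:2717  50:271  51:2240  52:1749  53:3193  54:1427  55:2411
  56:1637  57:2921  58:1821  59:1786  60:1701
Giant step factor: 1057^(-61) ≡ 1921 (mod 3691).
Scan 1233·1921^i mod 3691 for i = 0, 1, …:
  i=0: 1233   i=1: 2662   i=2: 1667   i=3: 2210
  i=4: 760   i=5: 2015   i=6: 2647   i=7: 2380
  i=8: 2522   i=9: 2170     …   i=16: 2641
  i=17: 1927
Match at i=17, j=9: x = 17·61 + 9 = 1046.

1046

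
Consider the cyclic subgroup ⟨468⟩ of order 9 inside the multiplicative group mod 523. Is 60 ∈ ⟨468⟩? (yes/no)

yes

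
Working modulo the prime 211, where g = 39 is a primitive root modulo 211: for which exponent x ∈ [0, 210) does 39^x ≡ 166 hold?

Baby-step giant-step with m = ceil(sqrt(210)) = 15.
Baby table (39^j mod 211 for j=0..14):
  0:1  1:39  2:44  3:28  4:37  5:177  6:151  7:192
  8:103  9:8  10:101  11:141  12:13  13:85  14:150
Giant step factor: 39^(-15) ≡ 40 (mod 211).
Scan 166·40^i mod 211 for i = 0, 1, …:
  i=0: 166   i=1: 99   i=2: 162   i=3: 150
Match at i=3, j=14: x = 3·15 + 14 = 59.

59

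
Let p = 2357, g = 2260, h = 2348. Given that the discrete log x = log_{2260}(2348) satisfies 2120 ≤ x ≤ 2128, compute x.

Compute 2260^2120 mod 2357 = 2348, then multiply by 2260 repeatedly:
  2260^2120=2348
Found 2348 at exponent 2120.

2120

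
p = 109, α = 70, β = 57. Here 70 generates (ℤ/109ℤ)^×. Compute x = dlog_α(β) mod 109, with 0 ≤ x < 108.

95

Baby-step giant-step with m = ceil(sqrt(108)) = 11.
Baby table (70^j mod 109 for j=0..10):
  0:1  1:70  2:104  3:86  4:25  5:6  6:93  7:79
  8:80  9:41  10:36
Giant step factor: 70^(-11) ≡ 42 (mod 109).
Scan 57·42^i mod 109 for i = 0, 1, …:
  i=0: 57   i=1: 105   i=2: 50   i=3: 29
  i=4: 19   i=5: 35   i=6: 53   i=7: 46
  i=8: 79
Match at i=8, j=7: x = 8·11 + 7 = 95.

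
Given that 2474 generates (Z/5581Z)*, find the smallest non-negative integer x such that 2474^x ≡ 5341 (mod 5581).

1602

Baby-step giant-step with m = ceil(sqrt(5580)) = 75.
Baby table (2474^j mod 5581 for j=0..74):
  0:1  1:2474  2:3900  3:4632  4:1775  5:4684  6:2060  7:987
  8:2941  9:3991  10:945  11:5072  12:2040  13:1736  14:3075  15:647
  16:4512  17:688  18:5488  19:4320  20:65  21:4542  22:2355  23:5287
  24:3755  25:3086  26:5537  27:2764  28:1411  29:2689  30:34  31:401
  32:4237  33:1220  34:4540  35:2988  36:3068  37:72  38:5117  39:1750
  40:4225  41:5018  42:2388  43:3214  44:4092  45:5255  46:2721  47:1068
  48:2419  49:1774  50:2210  51:3741  52:1936  53:1166  54:4888  55:4466
  56:4085  57:4680  58:3326  59:2130  60:1156  61:2472  62:4533  63:2413
  64:3673  65:1134  66:3854  67:2448  68:967  69:3690  70:4125  71:3182
  72:3058  73:3237  74:5184
Giant step factor: 2474^(-75) ≡ 2075 (mod 5581).
Scan 5341·2075^i mod 5581 for i = 0, 1, …:
  i=0: 5341   i=1: 4290   i=2: 55   i=3: 2505
  i=4: 1964   i=5: 1170   i=6: 15   i=7: 3220
  i=8: 1043   i=9: 4378     …   i=20: 3514
  i=21: 2764
Match at i=21, j=27: x = 21·75 + 27 = 1602.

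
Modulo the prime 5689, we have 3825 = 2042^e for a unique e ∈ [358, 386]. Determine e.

377

Compute 2042^358 mod 5689 = 5336, then multiply by 2042 repeatedly:
  2042^358=5336  2042^359=1677  2042^360=5345  2042^361=2988  2042^362=2888
  2042^363=3492  2042^364=2347  2042^365=2436  2042^366=2126  2042^367=585
  2042^368=5569  2042^369=5276  2042^370=4315  2042^371=4658  2042^372=5317
  2042^373=2702  2042^374=4843  2042^375=1924  2042^376=3398  2042^377=3825
Found 3825 at exponent 377.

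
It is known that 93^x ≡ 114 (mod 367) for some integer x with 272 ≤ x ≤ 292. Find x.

Compute 93^272 mod 367 = 324, then multiply by 93 repeatedly:
  93^272=324  93^273=38  93^274=231  93^275=197  93^276=338
  93^277=239  93^278=207  93^279=167  93^280=117  93^281=238
  93^282=114
Found 114 at exponent 282.

282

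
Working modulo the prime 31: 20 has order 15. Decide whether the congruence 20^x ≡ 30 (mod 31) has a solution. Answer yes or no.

no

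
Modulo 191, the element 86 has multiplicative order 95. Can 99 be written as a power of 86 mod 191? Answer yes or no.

no

99 ∈ ⟨86⟩ iff 99^95 ≡ 1 (mod 191), since |⟨86⟩| = 95.
99^95 mod 191 = 190.
Since 190 ≠ 1, 99 does not lie in the subgroup.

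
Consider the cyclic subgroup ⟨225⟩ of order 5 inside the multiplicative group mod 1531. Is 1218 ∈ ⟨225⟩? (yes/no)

yes

⟨225⟩ has order 5; its elements mod 1531 are {1, 102, 225, 1218, 1516}.
1218 is in this set.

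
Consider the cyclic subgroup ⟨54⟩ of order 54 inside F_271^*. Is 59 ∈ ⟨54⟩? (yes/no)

no

59 ∈ ⟨54⟩ iff 59^54 ≡ 1 (mod 271), since |⟨54⟩| = 54.
59^54 mod 271 = 244.
Since 244 ≠ 1, 59 does not lie in the subgroup.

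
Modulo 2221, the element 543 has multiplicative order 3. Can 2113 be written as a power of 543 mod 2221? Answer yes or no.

no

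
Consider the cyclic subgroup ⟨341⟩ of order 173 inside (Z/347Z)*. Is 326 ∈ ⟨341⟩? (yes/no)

yes

326 ∈ ⟨341⟩ iff 326^173 ≡ 1 (mod 347), since |⟨341⟩| = 173.
326^173 mod 347 = 1.
Since 1 = 1, 326 lies in the subgroup.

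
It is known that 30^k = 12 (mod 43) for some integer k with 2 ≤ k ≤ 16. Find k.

5

Compute 30^2 mod 43 = 40, then multiply by 30 repeatedly:
  30^2=40  30^3=39  30^4=9  30^5=12
Found 12 at exponent 5.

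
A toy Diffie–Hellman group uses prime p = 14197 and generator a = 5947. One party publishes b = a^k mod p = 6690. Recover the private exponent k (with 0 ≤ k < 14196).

Baby-step giant-step with m = ceil(sqrt(14196)) = 120.
Baby table (5947^j mod 14197 for j=0..119):
  0:1  1:5947  2:2082  3:1870  4:4639  5:3362  6:4438  7:563
  8:11866  9:8012  10:2232  11:13706  12:4605  13:14119  14:4635  15:7968
  16:10307  17:7280  18:7507  19:8761  20:12874  21:11454  22:13929  23:10465
  24:9904  25:9932  26:6084  27:7592  28:3164  29:5283  30:40  31:10728
  32:12295  33:3815  34:999  35:6707  36:7156  37:8323  38:6139  39:8146
  40:4098  41:8754  42:13836  43:11077  44:839  45:6386  46:567  47:7260
  48:2143  49:9712  50:3868  51:3856  52:3477  53:6887  54:12841  55:13961
  56:2011  57:5543  58:12984  59:12562  60:1600  61:3210  62:9102  63:10630
  64:11566  65:12734  66:2300  67:6389  68:4211  69:13506  70:7753  71:9432
  72:13954  73:2973  74:5166  75:14091  76:8483  77:6460  78:538  79:5161
  80:12750  81:12270  82:11307  83:5737  84:2548  85:4757  86:9455  87:8765
  88:8268  89:5585  90:7212  91:627  92:9155  93:13487  94:8336  95:12465
  96:6818  97:14  98:12273  99:754  100:11983  101:8158  102:4477  103:5344
  104:7882  105:9957  106:12789  107:2854  108:7323  109:7682  110:13105  111:8102
  112:12173  113:2328  114:2541  115:5719  116:9078  117:9872  118:4189  119:10445
Giant step factor: 5947^(-120) ≡ 9153 (mod 14197).
Scan 6690·9153^i mod 14197 for i = 0, 1, …:
  i=0: 6690   i=1: 1909   i=2: 10767   i=3: 8974
  i=4: 9377   i=5: 6816   i=6: 5230   i=7: 12103
  i=8: 13765   i=9: 6867     …   i=58: 5504
  i=59: 7156
Match at i=59, j=36: k = 59·120 + 36 = 7116.

7116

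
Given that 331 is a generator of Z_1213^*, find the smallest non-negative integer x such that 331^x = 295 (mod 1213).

1106

Baby-step giant-step with m = ceil(sqrt(1212)) = 35.
Baby table (331^j mod 1213 for j=0..34):
  0:1  1:331  2:391  3:843  4:43  5:890  6:1044  7:1072
  8:636  9:667  10:11  11:2  12:662  13:782  14:473  15:86
  16:567  17:875  18:931  19:59  20:121  21:22  22:4  23:111
  24:351  25:946  26:172  27:1134  28:537  29:649  30:118  31:242
  32:44  33:8  34:222
Giant step factor: 331^(-35) ≡ 724 (mod 1213).
Scan 295·724^i mod 1213 for i = 0, 1, …:
  i=0: 295   i=1: 92   i=2: 1106   i=3: 164
  i=4: 1075   i=5: 767   i=6: 967   i=7: 207
  i=8: 669   i=9: 369     …   i=30: 888
  i=31: 22
Match at i=31, j=21: x = 31·35 + 21 = 1106.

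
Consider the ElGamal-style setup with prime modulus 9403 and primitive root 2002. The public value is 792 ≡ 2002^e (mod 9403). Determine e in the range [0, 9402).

5996

Baby-step giant-step with m = ceil(sqrt(9402)) = 97.
Baby table (2002^j mod 9403 for j=0..96):
  0:1  1:2002  2:2326  3:2167  4:3551  5:434  6:3792  7:3363
  8:178  9:8445  10:296  11:203  12:2077  13:2028  14:7363  15:6225
  16:3475  17:8133  18:5673  19:7925  20:2989  21:3670  22:3597  23:7899
  24:7355  25:9015  26:3673  27:200  28:5474  29:4453  30:862  31:4975
  32:2173  33:6160  34:4987  35:7391  36:5863  37:2782  38:2988  39:1668
  40:1271  41:5732  42:3804  43:8581  44:9284  45:6240  46:5296  47:5411
  48:566  49:4772  50:96  51:4132  52:7027  53:1166  54:2388  55:4052
  56:6718  57:3146  58:7685  59:2062  60:207  61:682  62:1929  63:6628
  64:1623  65:5211  66:4495  67:319  68:8637  69:8560  70:4854  71:4409
  72:6804  73:6064  74:855  75:364  76:4697  77:394  78:8339  79:4353
  80:7528  81:7450  82:1742  83:8374  84:8602  85:4311  86:8071  87:3788
  88:4758  89:277  90:9180  91:4898  92:7870  93:5715  94:7382  95:6651
  96:654
Giant step factor: 2002^(-97) ≡ 2754 (mod 9403).
Scan 792·2754^i mod 9403 for i = 0, 1, …:
  i=0: 792   i=1: 9075   i=2: 8779   i=3: 2253
  i=4: 8185   i=5: 2499   i=6: 8653   i=7: 3160
  i=8: 4865   i=9: 8338     …   i=60: 5543
  i=61: 4353
Match at i=61, j=79: e = 61·97 + 79 = 5996.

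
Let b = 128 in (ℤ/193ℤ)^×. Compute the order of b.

The order of 128 must divide p − 1 = 192 = 2^6 · 3.
Divisors: 1, 2, 3, 4, 6, 8, 12, 16, 24, 32, 48, 64, 96, 192.
Check each in increasing order: 128^1 ≡ 128;  128^2 ≡ 172;  128^3 ≡ 14;  128^4 ≡ 55;  128^6 ≡ 3;  128^8 ≡ 130;  128^12 ≡ 9;  128^16 ≡ 109;  128^24 ≡ 81;  128^32 ≡ 108;  128^48 ≡ 192;  128^64 ≡ 84;  128^96 ≡ 1.
Smallest exponent giving 1 is 96.

96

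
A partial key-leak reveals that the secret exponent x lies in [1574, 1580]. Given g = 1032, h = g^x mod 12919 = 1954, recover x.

1578

Compute 1032^1574 mod 12919 = 2019, then multiply by 1032 repeatedly:
  1032^1574=2019  1032^1575=3649  1032^1576=6339  1032^1577=4834  1032^1578=1954
Found 1954 at exponent 1578.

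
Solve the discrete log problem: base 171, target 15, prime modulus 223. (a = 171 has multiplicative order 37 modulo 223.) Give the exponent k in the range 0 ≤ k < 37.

12

Successive powers of 171 modulo 223:
  171^0=1  171^1=171  171^2=28  171^3=105  171^4=115  171^5=41
  171^6=98  171^7=33  171^8=68  171^9=32  171^10=120  171^11=4
  171^12=15
So 171^12 ≡ 15 (mod 223), giving k = 12.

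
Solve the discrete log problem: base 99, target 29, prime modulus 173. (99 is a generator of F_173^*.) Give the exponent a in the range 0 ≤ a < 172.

156

Baby-step giant-step with m = ceil(sqrt(172)) = 14.
Baby table (99^j mod 173 for j=0..13):
  0:1  1:99  2:113  3:115  4:140  5:20  6:77  7:11
  8:51  9:32  10:54  11:156  12:47  13:155
Giant step factor: 99^(-14) ≡ 163 (mod 173).
Scan 29·163^i mod 173 for i = 0, 1, …:
  i=0: 29   i=1: 56   i=2: 132   i=3: 64
  i=4: 52   i=5: 172   i=6: 10   i=7: 73
  i=8: 135   i=9: 34   i=10: 6   i=11: 113
Match at i=11, j=2: a = 11·14 + 2 = 156.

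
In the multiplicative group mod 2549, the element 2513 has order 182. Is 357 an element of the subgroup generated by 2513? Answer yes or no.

357 ∈ ⟨2513⟩ iff 357^182 ≡ 1 (mod 2549), since |⟨2513⟩| = 182.
357^182 mod 2549 = 2548.
Since 2548 ≠ 1, 357 does not lie in the subgroup.

no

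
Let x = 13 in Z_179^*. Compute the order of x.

89

The order of 13 must divide p − 1 = 178 = 2 · 89.
Divisors: 1, 2, 89, 178.
Check each in increasing order: 13^1 ≡ 13;  13^2 ≡ 169;  13^89 ≡ 1.
Smallest exponent giving 1 is 89.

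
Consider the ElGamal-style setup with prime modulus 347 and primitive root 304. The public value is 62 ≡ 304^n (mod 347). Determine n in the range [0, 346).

Baby-step giant-step with m = ceil(sqrt(346)) = 19.
Baby table (304^j mod 347 for j=0..18):
  0:1  1:304  2:114  3:303  4:157  5:189  6:201  7:32
  8:12  9:178  10:327  11:166  12:149  13:186  14:330  15:37
  16:144  17:54  18:107
Giant step factor: 304^(-19) ≡ 320 (mod 347).
Scan 62·320^i mod 347 for i = 0, 1, …:
  i=0: 62   i=1: 61   i=2: 88   i=3: 53
  i=4: 304
Match at i=4, j=1: n = 4·19 + 1 = 77.

77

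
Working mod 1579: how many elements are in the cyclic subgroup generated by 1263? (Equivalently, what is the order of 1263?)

1578

The order of 1263 must divide p − 1 = 1578 = 2 · 3 · 263.
Divisors: 1, 2, 3, 6, 263, 526, 789, 1578.
Check each in increasing order: 1263^1 ≡ 1263;  1263^2 ≡ 379;  1263^3 ≡ 240;  1263^6 ≡ 756;  1263^263 ≡ 640;  1263^526 ≡ 639;  1263^789 ≡ 1578;  1263^1578 ≡ 1.
Smallest exponent giving 1 is 1578.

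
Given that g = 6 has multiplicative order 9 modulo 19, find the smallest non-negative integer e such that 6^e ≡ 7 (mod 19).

Successive powers of 6 modulo 19:
  6^0=1  6^1=6  6^2=17  6^3=7
So 6^3 ≡ 7 (mod 19), giving e = 3.

3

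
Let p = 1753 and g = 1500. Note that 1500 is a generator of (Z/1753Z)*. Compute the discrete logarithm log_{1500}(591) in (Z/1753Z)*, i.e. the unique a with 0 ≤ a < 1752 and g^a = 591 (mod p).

Baby-step giant-step with m = ceil(sqrt(1752)) = 42.
Baby table (1500^j mod 1753 for j=0..41):
  0:1  1:1500  2:901  3:1690  4:162  5:1086  6:463  7:312
  8:1702  9:632  10:1380  11:1460  12:503  13:710  14:929  15:1618
  16:848  17:1075  18:1493  19:919  20:642  21:603  22:1705  23:1626
  24:577  25:1271  26:989  27:462  28:565  29:801  30:695  31:1218
  32:374  33:40  34:398  35:980  36:986  37:1221  38:1368  39:990
  40:209  41:1466
Giant step factor: 1500^(-42) ≡ 867 (mod 1753).
Scan 591·867^i mod 1753 for i = 0, 1, …:
  i=0: 591   i=1: 521   i=2: 1186   i=3: 1004
  i=4: 980
Match at i=4, j=35: a = 4·42 + 35 = 203.

203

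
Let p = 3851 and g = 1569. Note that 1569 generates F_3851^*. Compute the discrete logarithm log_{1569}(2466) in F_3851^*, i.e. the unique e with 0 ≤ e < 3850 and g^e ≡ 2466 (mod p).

1839

Baby-step giant-step with m = ceil(sqrt(3850)) = 63.
Baby table (1569^j mod 3851 for j=0..62):
  0:1  1:1569  2:972  3:72  4:1289  5:666  6:1333  7:384
  8:1740  9:3552  10:691  11:2048  12:1578  13:3540  14:1118  15:1937
  16:714  17:3476  18:828  19:1345  20:3808  21:1851  22:565  23:755
  24:2338  25:2170  26:446  27:2743  28:2200  29:1304  30:1095  31:509
  32:1464  33:1820  34:1989  35:1431  36:106  37:721  38:2906  39:3781
  40:1849  41:1278  42:2662  43:2194  44:3443  45:2965  46:77  47:1432
  48:1675  49:1693  50:2978  51:1219  52:2515  53:2611  54:3046  55:83
  56:3144  57:3656  58:2125  59:3010  60:1364  61:2811  62:1064
Giant step factor: 1569^(-63) ≡ 2054 (mod 3851).
Scan 2466·2054^i mod 3851 for i = 0, 1, …:
  i=0: 2466   i=1: 1099   i=2: 660   i=3: 88
  i=4: 3606   i=5: 1251   i=6: 937   i=7: 2949
  i=8: 3474   i=9: 3544     …   i=28: 282
  i=29: 1578
Match at i=29, j=12: e = 29·63 + 12 = 1839.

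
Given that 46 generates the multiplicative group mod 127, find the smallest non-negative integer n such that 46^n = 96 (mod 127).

Baby-step giant-step with m = ceil(sqrt(126)) = 12.
Baby table (46^j mod 127 for j=0..11):
  0:1  1:46  2:84  3:54  4:71  5:91  6:122  7:24
  8:88  9:111  10:26  11:53
Giant step factor: 46^(-12) ≡ 61 (mod 127).
Scan 96·61^i mod 127 for i = 0, 1, …:
  i=0: 96   i=1: 14   i=2: 92   i=3: 24
Match at i=3, j=7: n = 3·12 + 7 = 43.

43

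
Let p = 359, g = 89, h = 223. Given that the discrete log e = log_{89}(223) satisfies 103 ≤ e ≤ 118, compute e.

Compute 89^103 mod 359 = 35, then multiply by 89 repeatedly:
  89^103=35  89^104=243  89^105=87  89^106=204  89^107=206
  89^108=25  89^109=71  89^110=216  89^111=197  89^112=301
  89^113=223
Found 223 at exponent 113.

113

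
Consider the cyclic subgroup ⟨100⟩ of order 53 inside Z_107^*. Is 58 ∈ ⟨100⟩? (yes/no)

no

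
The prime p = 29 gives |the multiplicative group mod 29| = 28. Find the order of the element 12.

The order of 12 must divide p − 1 = 28 = 2^2 · 7.
Divisors: 1, 2, 4, 7, 14, 28.
Check each in increasing order: 12^1 ≡ 12;  12^2 ≡ 28;  12^4 ≡ 1.
Smallest exponent giving 1 is 4.

4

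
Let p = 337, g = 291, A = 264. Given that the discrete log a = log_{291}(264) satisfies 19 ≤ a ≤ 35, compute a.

25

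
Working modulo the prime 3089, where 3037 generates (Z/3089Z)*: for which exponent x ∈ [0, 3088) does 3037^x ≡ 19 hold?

1578

Baby-step giant-step with m = ceil(sqrt(3088)) = 56.
Baby table (3037^j mod 3089 for j=0..55):
  0:1  1:3037  2:2704  3:1486  4:3042  5:2444  6:2650  7:1205
  8:2209  9:2514  10:2099  11:2056  12:1203  13:2313  14:195  15:2216
  16:2150  17:2493  18:102  19:874  20:887  21:211  22:1384  23:2168
  24:1557  25:2439  26:2910  27:41  28:957  29:2749  30:2235  31:1162
  32:1356  33:535  34:3070  35:988  36:1137  37:2656  38:893  39:2988
  40:2163  41:1817  42:1275  43:1658  44:276  45:1093  46:1855  47:2388
  48:2473  49:1142  50:2396  51:2057  52:1151  53:1928  54:1681  55:2169
Giant step factor: 3037^(-56) ≡ 782 (mod 3089).
Scan 19·782^i mod 3089 for i = 0, 1, …:
  i=0: 19   i=1: 2502   i=2: 1227   i=3: 1924
  i=4: 225   i=5: 2966   i=6: 2662   i=7: 2787
  i=8: 1689   i=9: 1795     …   i=27: 2037
  i=28: 2099
Match at i=28, j=10: x = 28·56 + 10 = 1578.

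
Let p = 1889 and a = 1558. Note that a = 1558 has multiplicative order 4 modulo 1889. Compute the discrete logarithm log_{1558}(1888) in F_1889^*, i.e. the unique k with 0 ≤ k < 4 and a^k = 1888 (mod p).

2

Successive powers of 1558 modulo 1889:
  1558^0=1  1558^1=1558  1558^2=1888
So 1558^2 ≡ 1888 (mod 1889), giving k = 2.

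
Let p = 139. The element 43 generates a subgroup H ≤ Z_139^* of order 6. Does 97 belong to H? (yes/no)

⟨43⟩ has order 6; its elements mod 139 are {1, 42, 43, 96, 97, 138}.
97 is in this set.

yes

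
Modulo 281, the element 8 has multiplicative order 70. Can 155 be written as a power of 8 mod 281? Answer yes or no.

155 ∈ ⟨8⟩ iff 155^70 ≡ 1 (mod 281), since |⟨8⟩| = 70.
155^70 mod 281 = 1.
Since 1 = 1, 155 lies in the subgroup.

yes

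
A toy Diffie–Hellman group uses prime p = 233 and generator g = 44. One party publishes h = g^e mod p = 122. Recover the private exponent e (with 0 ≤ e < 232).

Baby-step giant-step with m = ceil(sqrt(232)) = 16.
Baby table (44^j mod 233 for j=0..15):
  0:1  1:44  2:72  3:139  4:58  5:222  6:215  7:140
  8:102  9:61  10:121  11:198  12:91  13:43  14:28  15:67
Giant step factor: 44^(-16) ≡ 23 (mod 233).
Scan 122·23^i mod 233 for i = 0, 1, …:
  i=0: 122   i=1: 10   i=2: 230   i=3: 164
  i=4: 44
Match at i=4, j=1: e = 4·16 + 1 = 65.

65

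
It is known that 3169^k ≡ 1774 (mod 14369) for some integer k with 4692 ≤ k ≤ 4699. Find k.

4692

Compute 3169^4692 mod 14369 = 1774, then multiply by 3169 repeatedly:
  3169^4692=1774
Found 1774 at exponent 4692.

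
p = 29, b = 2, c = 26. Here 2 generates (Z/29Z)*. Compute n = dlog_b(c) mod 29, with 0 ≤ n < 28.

Successive powers of 2 modulo 29:
  2^0=1  2^1=2  2^2=4  2^3=8  2^4=16  2^5=3
  2^6=6  2^7=12  2^8=24  2^9=19  2^10=9  2^11=18
  2^12=7  2^13=14  2^14=28  2^15=27  2^16=25  2^17=21
  2^18=13  2^19=26
So 2^19 ≡ 26 (mod 29), giving n = 19.

19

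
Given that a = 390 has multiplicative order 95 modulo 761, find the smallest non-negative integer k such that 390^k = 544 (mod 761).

Baby-step giant-step with m = ceil(sqrt(95)) = 10.
Baby table (390^j mod 761 for j=0..9):
  0:1  1:390  2:661  3:572  4:107  5:636  6:715  7:324
  8:34  9:323
Giant step factor: 390^(-10) ≡ 233 (mod 761).
Scan 544·233^i mod 761 for i = 0, 1, …:
  i=0: 544   i=1: 426   i=2: 328   i=3: 324
Match at i=3, j=7: k = 3·10 + 7 = 37.

37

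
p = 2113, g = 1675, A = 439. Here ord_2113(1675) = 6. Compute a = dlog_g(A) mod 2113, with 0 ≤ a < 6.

5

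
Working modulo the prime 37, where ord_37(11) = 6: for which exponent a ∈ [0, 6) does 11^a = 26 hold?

4

Successive powers of 11 modulo 37:
  11^0=1  11^1=11  11^2=10  11^3=36  11^4=26
So 11^4 ≡ 26 (mod 37), giving a = 4.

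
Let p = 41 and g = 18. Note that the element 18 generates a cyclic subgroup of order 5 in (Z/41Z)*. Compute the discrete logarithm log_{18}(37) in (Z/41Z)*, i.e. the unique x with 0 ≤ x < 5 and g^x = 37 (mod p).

Successive powers of 18 modulo 41:
  18^0=1  18^1=18  18^2=37
So 18^2 ≡ 37 (mod 41), giving x = 2.

2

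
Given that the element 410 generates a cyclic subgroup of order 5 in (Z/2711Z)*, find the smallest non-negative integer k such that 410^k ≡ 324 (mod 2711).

Successive powers of 410 modulo 2711:
  410^0=1  410^1=410  410^2=18  410^3=1958  410^4=324
So 410^4 ≡ 324 (mod 2711), giving k = 4.

4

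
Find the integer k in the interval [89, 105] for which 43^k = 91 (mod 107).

89

Compute 43^89 mod 107 = 91, then multiply by 43 repeatedly:
  43^89=91
Found 91 at exponent 89.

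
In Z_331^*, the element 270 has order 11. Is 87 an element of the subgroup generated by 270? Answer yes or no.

⟨270⟩ has order 11; its elements mod 331 are {1, 74, 80, 85, 111, 120, 167, 180, 270, 274, 293}.
87 is not in this set.

no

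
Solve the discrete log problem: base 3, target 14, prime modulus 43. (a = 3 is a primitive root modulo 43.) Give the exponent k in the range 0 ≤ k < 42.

20

Baby-step giant-step with m = ceil(sqrt(42)) = 7.
Baby table (3^j mod 43 for j=0..6):
  0:1  1:3  2:9  3:27  4:38  5:28  6:41
Giant step factor: 3^(-7) ≡ 7 (mod 43).
Scan 14·7^i mod 43 for i = 0, 1, …:
  i=0: 14   i=1: 12   i=2: 41
Match at i=2, j=6: k = 2·7 + 6 = 20.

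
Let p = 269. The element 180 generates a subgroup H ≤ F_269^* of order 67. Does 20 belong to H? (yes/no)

no

20 ∈ ⟨180⟩ iff 20^67 ≡ 1 (mod 269), since |⟨180⟩| = 67.
20^67 mod 269 = 268.
Since 268 ≠ 1, 20 does not lie in the subgroup.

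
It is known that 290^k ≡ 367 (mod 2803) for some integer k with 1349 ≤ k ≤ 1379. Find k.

1363

Compute 290^1349 mod 2803 = 2531, then multiply by 290 repeatedly:
  290^1349=2531  290^1350=2407  290^1351=83  290^1352=1646  290^1353=830
  290^1354=2445  290^1355=2694  290^1356=2026  290^1357=1713  290^1358=639
  290^1359=312  290^1360=784  290^1361=317  290^1362=2234  290^1363=367
Found 367 at exponent 1363.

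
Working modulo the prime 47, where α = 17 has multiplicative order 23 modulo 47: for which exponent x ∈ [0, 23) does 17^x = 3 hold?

7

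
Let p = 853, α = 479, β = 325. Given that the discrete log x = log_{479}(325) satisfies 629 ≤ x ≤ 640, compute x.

633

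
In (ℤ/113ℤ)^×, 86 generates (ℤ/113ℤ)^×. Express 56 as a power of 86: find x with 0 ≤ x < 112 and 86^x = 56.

52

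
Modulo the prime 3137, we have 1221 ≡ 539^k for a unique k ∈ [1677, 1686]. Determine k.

1679

Compute 539^1677 mod 3137 = 3118, then multiply by 539 repeatedly:
  539^1677=3118  539^1678=2307  539^1679=1221
Found 1221 at exponent 1679.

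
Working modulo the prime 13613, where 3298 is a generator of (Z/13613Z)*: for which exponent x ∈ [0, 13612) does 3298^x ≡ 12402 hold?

7233

Baby-step giant-step with m = ceil(sqrt(13612)) = 117.
Baby table (3298^j mod 13613 for j=0..116):
  0:1  1:3298  2:17  3:1614  4:289  5:212  6:4913  7:3604
  8:1843  9:6816  10:4105  11:6968  12:1720  13:9552  14:2014  15:12641
  16:7012  17:10702  18:10300  19:4965  20:11744  21:2727  22:9066  23:5520
  24:4379  25:12162  26:6378  27:2559  28:13135  29:2664  30:5487  31:4449
  32:11601  33:7568  34:6635  35:6139  36:3891  37:9072  38:11695  39:4481
  40:8233  41:8112  42:3831  43:1774  44:10675  45:2932  46:4506  47:9005
  48:8537  49:3342  50:8999  51:2362  52:3240  53:12928  54:628  55:1968
  56:10676  57:6230  58:4523  59:10619  60:8826  61:3554  62:299  63:5966
  64:5083  65:6131  66:4733  67:8936  68:12396  69:2169  70:6537  71:9647
  72:2225  73:643  74:10599  75:10931  76:3214  77:8858  78:186  79:843
  80:3162  81:718  82:12915  83:12206  84:1747  85:3307  86:2473  87:1767
  88:1202  89:2813  90:6821  91:6982  92:7053  93:9790  94:10997  95:3074
  96:9980  97:11419  98:6304  99:3541  100:11877  101:5745  102:11327  103:2374
  104:1977  105:13132  106:6383  107:5436  108:13220  109:10734  110:6932  111:5509
  112:8940  113:11975  114:2237  115:12993  116:10803
Giant step factor: 3298^(-117) ≡ 11181 (mod 13613).
Scan 12402·11181^i mod 13613 for i = 0, 1, …:
  i=0: 12402   i=1: 4744   i=2: 6416   i=3: 10399
  i=4: 2586   i=5: 54   i=6: 4802   i=7: 1490
  i=8: 10991   i=9: 5820     …   i=60: 12064
  i=61: 9980
Match at i=61, j=96: x = 61·117 + 96 = 7233.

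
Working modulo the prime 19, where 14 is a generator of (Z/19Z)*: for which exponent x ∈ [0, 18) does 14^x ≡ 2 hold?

13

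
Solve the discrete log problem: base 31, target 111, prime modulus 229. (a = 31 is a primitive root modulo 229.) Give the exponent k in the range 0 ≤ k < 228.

172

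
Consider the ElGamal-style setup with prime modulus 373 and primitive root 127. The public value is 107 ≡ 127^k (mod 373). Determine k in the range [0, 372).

356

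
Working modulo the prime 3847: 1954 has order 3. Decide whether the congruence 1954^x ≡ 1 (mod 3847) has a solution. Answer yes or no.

yes

⟨1954⟩ has order 3; its elements mod 3847 are {1, 1892, 1954}.
1 is in this set.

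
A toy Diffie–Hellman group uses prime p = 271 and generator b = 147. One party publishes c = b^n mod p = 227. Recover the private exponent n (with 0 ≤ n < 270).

Baby-step giant-step with m = ceil(sqrt(270)) = 17.
Baby table (147^j mod 271 for j=0..16):
  0:1  1:147  2:200  3:132  4:163  5:113  6:80  7:107
  8:11  9:262  10:32  11:97  12:167  13:159  14:67  15:93
  16:121
Giant step factor: 147^(-17) ≡ 52 (mod 271).
Scan 227·52^i mod 271 for i = 0, 1, …:
  i=0: 227   i=1: 151   i=2: 264   i=3: 178
  i=4: 42   i=5: 16   i=6: 19   i=7: 175
  i=8: 157   i=9: 34   i=10: 142   i=11: 67
Match at i=11, j=14: n = 11·17 + 14 = 201.

201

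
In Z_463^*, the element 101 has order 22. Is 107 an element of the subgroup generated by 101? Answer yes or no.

yes

⟨101⟩ has order 22; its elements mod 463 are {1, 15, 38, 55, 101, 107, 126, 134, 158, 216, 225, 238, 247, 305, 329, 337, 356, 362, 408, 425, 448, 462}.
107 is in this set.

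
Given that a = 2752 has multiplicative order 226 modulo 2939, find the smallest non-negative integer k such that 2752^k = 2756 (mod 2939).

Baby-step giant-step with m = ceil(sqrt(226)) = 16.
Baby table (2752^j mod 2939 for j=0..15):
  0:1  1:2752  2:2640  3:72  4:1231  5:1984  6:2245  7:462
  8:1776  9:2934  10:935  11:1495  12:2579  13:2662  14:1836  15:531
Giant step factor: 2752^(-16) ≡ 1869 (mod 2939).
Scan 2756·1869^i mod 2939 for i = 0, 1, …:
  i=0: 2756   i=1: 1836
Match at i=1, j=14: k = 1·16 + 14 = 30.

30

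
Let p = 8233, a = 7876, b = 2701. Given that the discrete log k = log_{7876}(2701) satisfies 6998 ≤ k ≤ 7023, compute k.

7005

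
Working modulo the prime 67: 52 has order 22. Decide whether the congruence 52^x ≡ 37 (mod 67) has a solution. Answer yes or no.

no

37 ∈ ⟨52⟩ iff 37^22 ≡ 1 (mod 67), since |⟨52⟩| = 22.
37^22 mod 67 = 37.
Since 37 ≠ 1, 37 does not lie in the subgroup.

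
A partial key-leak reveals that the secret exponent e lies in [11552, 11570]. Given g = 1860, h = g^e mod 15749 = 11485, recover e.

Compute 1860^11552 mod 15749 = 1898, then multiply by 1860 repeatedly:
  1860^11552=1898  1860^11553=2504  1860^11554=11485
Found 11485 at exponent 11554.

11554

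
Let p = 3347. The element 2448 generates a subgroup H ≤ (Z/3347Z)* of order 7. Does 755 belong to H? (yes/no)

755 ∈ ⟨2448⟩ iff 755^7 ≡ 1 (mod 3347), since |⟨2448⟩| = 7.
755^7 mod 3347 = 1.
Since 1 = 1, 755 lies in the subgroup.

yes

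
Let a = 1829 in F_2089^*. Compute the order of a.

522

The order of 1829 must divide p − 1 = 2088 = 2^3 · 3^2 · 29.
Divisors: 1, 2, 3, 4, 6, 8, 9, 12, 18, 24, 29, 36, 58, 72, 87, 116, 174, 232, 261, 348, 522, 696, 1044, 2088.
Check each in increasing order: 1829^1 ≡ 1829;  1829^2 ≡ 752;  1829^3 ≡ 846;  1829^4 ≡ 1474;  1829^6 ≡ 1278;  1829^8 ≡ 116;  1829^9 ≡ 1175;  1829^12 ≡ 1775;  1829^18 ≡ 1885;  1829^24 ≡ 413;  1829^29 ≡ 1232;  1829^36 ≡ 1925;  1829^58 ≡ 1210;  1829^72 ≡ 1828;  1829^87 ≡ 1263;  1829^116 ≡ 1800;  1829^174 ≡ 1262;  1829^232 ≡ 2050;  1829^261 ≡ 2088;  1829^348 ≡ 826;  1829^522 ≡ 1.
Smallest exponent giving 1 is 522.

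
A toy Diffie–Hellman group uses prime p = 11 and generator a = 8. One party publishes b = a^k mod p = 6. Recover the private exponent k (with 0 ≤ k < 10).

3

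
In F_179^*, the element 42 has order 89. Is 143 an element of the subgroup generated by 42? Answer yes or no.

no

143 ∈ ⟨42⟩ iff 143^89 ≡ 1 (mod 179), since |⟨42⟩| = 89.
143^89 mod 179 = 178.
Since 178 ≠ 1, 143 does not lie in the subgroup.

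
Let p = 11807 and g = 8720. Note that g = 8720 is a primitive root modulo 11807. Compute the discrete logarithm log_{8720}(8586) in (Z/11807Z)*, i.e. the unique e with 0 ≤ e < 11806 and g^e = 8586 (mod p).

5419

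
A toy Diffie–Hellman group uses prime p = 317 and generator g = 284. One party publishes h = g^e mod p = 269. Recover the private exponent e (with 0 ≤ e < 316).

Baby-step giant-step with m = ceil(sqrt(316)) = 18.
Baby table (284^j mod 317 for j=0..17):
  0:1  1:284  2:138  3:201  4:24  5:159  6:142  7:69
  8:259  9:12  10:238  11:71  12:193  13:288  14:6  15:119
  16:194  17:255
Giant step factor: 284^(-18) ≡ 306 (mod 317).
Scan 269·306^i mod 317 for i = 0, 1, …:
  i=0: 269   i=1: 211   i=2: 215   i=3: 171
  i=4: 21   i=5: 86   i=6: 5   i=7: 262
  i=8: 288
Match at i=8, j=13: e = 8·18 + 13 = 157.

157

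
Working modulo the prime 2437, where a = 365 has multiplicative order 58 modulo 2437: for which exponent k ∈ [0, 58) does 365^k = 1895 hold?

8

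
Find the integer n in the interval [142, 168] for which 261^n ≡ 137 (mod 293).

Compute 261^142 mod 293 = 260, then multiply by 261 repeatedly:
  261^142=260  261^143=177  261^144=196  261^145=174  261^146=292
  261^147=32  261^148=148  261^149=245  261^150=71  261^151=72
  261^152=40  261^153=185  261^154=233  261^155=162  261^156=90
  261^157=50  261^158=158  261^159=218  261^160=56  261^161=259
  261^162=209  261^163=51  261^164=126  261^165=70  261^166=104
  261^167=188  261^168=137
Found 137 at exponent 168.

168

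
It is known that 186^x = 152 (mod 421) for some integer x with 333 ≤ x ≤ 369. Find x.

Compute 186^333 mod 421 = 47, then multiply by 186 repeatedly:
  186^333=47  186^334=322  186^335=110  186^336=252  186^337=141
  186^338=124  186^339=330  186^340=335  186^341=2  186^342=372
  186^343=148  186^344=163  186^345=6  186^346=274  186^347=23
  186^348=68  186^349=18  186^350=401  186^351=69  186^352=204
  186^353=54  186^354=361  186^355=207  186^356=191  186^357=162
  186^358=241  186^359=200  186^360=152
Found 152 at exponent 360.

360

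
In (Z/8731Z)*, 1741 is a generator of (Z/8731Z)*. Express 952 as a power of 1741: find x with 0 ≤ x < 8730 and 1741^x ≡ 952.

5355

Baby-step giant-step with m = ceil(sqrt(8730)) = 94.
Baby table (1741^j mod 8731 for j=0..93):
  0:1  1:1741  2:1424  3:8311  4:2184  5:4359  6:1780  7:8206
  8:2730  9:3266  10:2225  11:5892  12:7778  13:8448  14:4964  15:7365
  16:5357  17:1829  18:6205  19:2658  20:148  21:4469  22:1208  23:7688
  24:185  25:7769  26:1510  27:879  28:2414  29:3163  30:6253  31:7647
  32:7383  33:1771  34:1268  35:7376  36:7046  37:31  38:1585  39:489
  40:4442  41:6587  42:4164  43:2794  44:1187  45:6051  46:5205  47:7858
  48:8032  49:5381  50:8689  51:5457  52:1309  53:178  54:4313  55:273
  56:3819  57:4588  58:7574  59:2524  60:2591  61:5735  62:5102  63:3155
  64:1056  65:4986  66:2012  67:1761  68:1320  69:1867  70:2515  71:4384
  72:1650  73:151  74:961  75:5480  76:6428  77:6737  78:3384  79:6850
  80:8035  81:1873  82:4230  83:4197  84:7861  85:4524  86:922  87:7429
  88:3278  89:5655  90:5518  91:2738  92:8463  93:4886
Giant step factor: 1741^(-94) ≡ 100 (mod 8731).
Scan 952·100^i mod 8731 for i = 0, 1, …:
  i=0: 952   i=1: 7890   i=2: 3210   i=3: 6684
  i=4: 4844   i=5: 4195   i=6: 412   i=7: 6276
  i=8: 7699   i=9: 1572     …   i=55: 202
  i=56: 2738
Match at i=56, j=91: x = 56·94 + 91 = 5355.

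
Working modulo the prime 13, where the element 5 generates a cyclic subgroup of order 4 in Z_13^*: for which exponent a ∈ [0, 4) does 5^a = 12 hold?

Successive powers of 5 modulo 13:
  5^0=1  5^1=5  5^2=12
So 5^2 ≡ 12 (mod 13), giving a = 2.

2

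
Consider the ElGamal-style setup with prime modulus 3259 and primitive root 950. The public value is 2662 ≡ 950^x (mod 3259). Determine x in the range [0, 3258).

2436

Baby-step giant-step with m = ceil(sqrt(3258)) = 58.
Baby table (950^j mod 3259 for j=0..57):
  0:1  1:950  2:3016  3:539  4:387  5:2642  6:470  7:17
  8:3114  9:2387  10:2645  11:61  12:2547  13:1472  14:289  15:794
  16:1471  17:2598  18:1037  19:932  20:2211  21:1654  22:462  23:2194
  24:1799  25:1334  26:2808  27:1738  28:2046  29:1336  30:1449  31:1252
  32:3124  33:2110  34:215  35:2192  36:3158  37:1820  38:1730  39:964
  40:21  41:396  42:1415  43:1542  44:1609  45:79  46:93  47:357
  48:214  49:1242  50:142  51:1281  52:1343  53:1581  54:2810  55:379
  56:1560  57:2414
Giant step factor: 950^(-58) ≡ 777 (mod 3259).
Scan 2662·777^i mod 3259 for i = 0, 1, …:
  i=0: 2662   i=1: 2168   i=2: 2892   i=3: 1633
  i=4: 1090   i=5: 2849   i=6: 812   i=7: 1937
  i=8: 2650   i=9: 2621     …   i=41: 2223
  i=42: 1
Match at i=42, j=0: x = 42·58 + 0 = 2436.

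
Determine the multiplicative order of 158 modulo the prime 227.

The order of 158 must divide p − 1 = 226 = 2 · 113.
Divisors: 1, 2, 113, 226.
Check each in increasing order: 158^1 ≡ 158;  158^2 ≡ 221;  158^113 ≡ 226;  158^226 ≡ 1.
Smallest exponent giving 1 is 226.

226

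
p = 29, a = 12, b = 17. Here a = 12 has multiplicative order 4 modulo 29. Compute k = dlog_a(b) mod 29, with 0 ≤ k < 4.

3

Successive powers of 12 modulo 29:
  12^0=1  12^1=12  12^2=28  12^3=17
So 12^3 ≡ 17 (mod 29), giving k = 3.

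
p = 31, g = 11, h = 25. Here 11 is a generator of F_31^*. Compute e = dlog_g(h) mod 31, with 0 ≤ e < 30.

20

Successive powers of 11 modulo 31:
  11^0=1  11^1=11  11^2=28  11^3=29  11^4=9  11^5=6
  11^6=4  11^7=13  11^8=19  11^9=23  11^10=5  11^11=24
  11^12=16  11^13=21  11^14=14  11^15=30  11^16=20  11^17=3
  11^18=2  11^19=22  11^20=25
So 11^20 ≡ 25 (mod 31), giving e = 20.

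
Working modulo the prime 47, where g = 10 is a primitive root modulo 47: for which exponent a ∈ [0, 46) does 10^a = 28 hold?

Baby-step giant-step with m = ceil(sqrt(46)) = 7.
Baby table (10^j mod 47 for j=0..6):
  0:1  1:10  2:6  3:13  4:36  5:31  6:28
Giant step factor: 10^(-7) ≡ 23 (mod 47).
Scan 28·23^i mod 47 for i = 0, 1, …:
  i=0: 28
Match at i=0, j=6: a = 0·7 + 6 = 6.

6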